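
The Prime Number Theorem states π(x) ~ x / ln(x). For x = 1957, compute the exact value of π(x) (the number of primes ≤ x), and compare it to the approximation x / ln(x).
π(1957) = 297;  x/ln(x) ≈ 258.21;  relative error ≈ 13.06%.

Directly count primes up to 1957: π(1957) = 297. The PNT approximation gives 1957/ln(1957) ≈ 1957/7.57917 ≈ 258.21. Relative error (π(x) − x/ln(x)) / π(x) ≈ 13.06%; the approximation is known to undercount slightly (Li(x) is a better estimate).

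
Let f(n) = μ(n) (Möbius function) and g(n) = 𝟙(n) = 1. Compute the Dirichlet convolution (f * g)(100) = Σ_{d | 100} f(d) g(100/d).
(μ * 𝟙)(100) = 0

Divisors of 100: [1, 2, 4, 5, 10, 20, 25, 50, 100]. For each d | 100:
  d = 1: μ(1) · 𝟙(100/1) = 1 · 1 = 1
  d = 2: μ(2) · 𝟙(100/2) = -1 · 1 = -1
  d = 4: μ(4) · 𝟙(100/4) = 0 · 1 = 0
  d = 5: μ(5) · 𝟙(100/5) = -1 · 1 = -1
  d = 10: μ(10) · 𝟙(100/10) = 1 · 1 = 1
  d = 20: μ(20) · 𝟙(100/20) = 0 · 1 = 0
  d = 25: μ(25) · 𝟙(100/25) = 0 · 1 = 0
  d = 50: μ(50) · 𝟙(100/50) = 0 · 1 = 0
  d = 100: μ(100) · 𝟙(100/100) = 0 · 1 = 0
Summing: (μ * 𝟙)(100) = 1 + -1 + 0 + -1 + 1 + 0 + 0 + 0 + 0 = 0.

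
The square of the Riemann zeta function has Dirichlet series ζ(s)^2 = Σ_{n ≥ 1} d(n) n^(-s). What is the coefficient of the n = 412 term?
d(412) = 6

ζ(s)^2 = (Σ 1/m^s)(Σ 1/k^s). The coefficient of 1/n^s in the product is the number of ordered pairs (m, k) with mk = n, which equals d(n). For n = 412, divisors are [1, 2, 4, 103, 206, 412], so d(412) = 6.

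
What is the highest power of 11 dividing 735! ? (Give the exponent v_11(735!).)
v_11(735!) = 72

Legendre's formula: v_p(n!) = Σ_{k ≥ 1} ⌊n / p^k⌋. For p = 11, n = 735, the terms are:
  ⌊735/11^1⌋ = ⌊735/11⌋ = 66
  ⌊735/11^2⌋ = ⌊735/121⌋ = 6
(the next term ⌊735/11^3⌋ = 0, terminating the sum). Summing: v_11(735!) = 66 + 6 = 72.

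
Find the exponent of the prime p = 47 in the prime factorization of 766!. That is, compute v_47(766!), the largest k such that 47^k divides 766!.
v_47(766!) = 16

Legendre's formula: v_p(n!) = Σ_{k ≥ 1} ⌊n / p^k⌋. For p = 47, n = 766, the terms are:
  ⌊766/47^1⌋ = ⌊766/47⌋ = 16
(the next term ⌊766/47^2⌋ = 0, terminating the sum). Summing: v_47(766!) = 16 = 16.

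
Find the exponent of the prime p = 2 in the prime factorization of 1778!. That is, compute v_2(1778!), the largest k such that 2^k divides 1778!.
v_2(1778!) = 1771

Legendre's formula: v_p(n!) = Σ_{k ≥ 1} ⌊n / p^k⌋. For p = 2, n = 1778, the terms are:
  ⌊1778/2^1⌋ = ⌊1778/2⌋ = 889
  ⌊1778/2^2⌋ = ⌊1778/4⌋ = 444
  ⌊1778/2^3⌋ = ⌊1778/8⌋ = 222
  ⌊1778/2^4⌋ = ⌊1778/16⌋ = 111
  ⌊1778/2^5⌋ = ⌊1778/32⌋ = 55
  ⌊1778/2^6⌋ = ⌊1778/64⌋ = 27
  ⌊1778/2^7⌋ = ⌊1778/128⌋ = 13
  ⌊1778/2^8⌋ = ⌊1778/256⌋ = 6
  ⌊1778/2^9⌋ = ⌊1778/512⌋ = 3
  ⌊1778/2^10⌋ = ⌊1778/1024⌋ = 1
(the next term ⌊1778/2^11⌋ = 0, terminating the sum). Summing: v_2(1778!) = 889 + 444 + 222 + 111 + 55 + 27 + 13 + 6 + 3 + 1 = 1771.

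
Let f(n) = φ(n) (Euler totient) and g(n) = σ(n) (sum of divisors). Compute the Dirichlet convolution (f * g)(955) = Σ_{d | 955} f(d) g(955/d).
(φ * σ)(955) = 3820

Divisors of 955: [1, 5, 191, 955]. For each d | 955:
  d = 1: φ(1) · σ(955/1) = 1 · 1152 = 1152
  d = 5: φ(5) · σ(955/5) = 4 · 192 = 768
  d = 191: φ(191) · σ(955/191) = 190 · 6 = 1140
  d = 955: φ(955) · σ(955/955) = 760 · 1 = 760
Summing: (φ * σ)(955) = 1152 + 768 + 1140 + 760 = 3820.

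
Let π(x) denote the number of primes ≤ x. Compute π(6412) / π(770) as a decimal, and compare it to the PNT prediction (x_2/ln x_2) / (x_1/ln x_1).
π(6412)/π(770) = 834/136 ≈ 6.1324;  PNT prediction ≈ 6.3138.

π(770) = 136 and π(6412) = 834, so π(6412)/π(770) ≈ 6.1324. The PNT-predicted ratio is (6412/ln(6412)) / (770/ln(770)) ≈ 6.3138. The two agree to within a few percent, as expected.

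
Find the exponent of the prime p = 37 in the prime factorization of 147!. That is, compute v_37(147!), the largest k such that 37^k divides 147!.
v_37(147!) = 3

Legendre's formula: v_p(n!) = Σ_{k ≥ 1} ⌊n / p^k⌋. For p = 37, n = 147, the terms are:
  ⌊147/37^1⌋ = ⌊147/37⌋ = 3
(the next term ⌊147/37^2⌋ = 0, terminating the sum). Summing: v_37(147!) = 3 = 3.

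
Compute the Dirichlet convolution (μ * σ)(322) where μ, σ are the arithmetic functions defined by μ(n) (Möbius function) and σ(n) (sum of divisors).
(μ * σ)(322) = 322

Divisors of 322: [1, 2, 7, 14, 23, 46, 161, 322]. For each d | 322:
  d = 1: μ(1) · σ(322/1) = 1 · 576 = 576
  d = 2: μ(2) · σ(322/2) = -1 · 192 = -192
  d = 7: μ(7) · σ(322/7) = -1 · 72 = -72
  d = 14: μ(14) · σ(322/14) = 1 · 24 = 24
  d = 23: μ(23) · σ(322/23) = -1 · 24 = -24
  d = 46: μ(46) · σ(322/46) = 1 · 8 = 8
  d = 161: μ(161) · σ(322/161) = 1 · 3 = 3
  d = 322: μ(322) · σ(322/322) = -1 · 1 = -1
Summing: (μ * σ)(322) = 576 + -192 + -72 + 24 + -24 + 8 + 3 + -1 = 322.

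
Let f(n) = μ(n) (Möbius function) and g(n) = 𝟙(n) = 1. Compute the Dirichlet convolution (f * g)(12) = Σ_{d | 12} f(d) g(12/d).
(μ * 𝟙)(12) = 0

Divisors of 12: [1, 2, 3, 4, 6, 12]. For each d | 12:
  d = 1: μ(1) · 𝟙(12/1) = 1 · 1 = 1
  d = 2: μ(2) · 𝟙(12/2) = -1 · 1 = -1
  d = 3: μ(3) · 𝟙(12/3) = -1 · 1 = -1
  d = 4: μ(4) · 𝟙(12/4) = 0 · 1 = 0
  d = 6: μ(6) · 𝟙(12/6) = 1 · 1 = 1
  d = 12: μ(12) · 𝟙(12/12) = 0 · 1 = 0
Summing: (μ * 𝟙)(12) = 1 + -1 + -1 + 0 + 1 + 0 = 0.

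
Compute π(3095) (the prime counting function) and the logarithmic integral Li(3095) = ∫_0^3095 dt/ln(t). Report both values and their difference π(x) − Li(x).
π(3095) = 442;  Li(3095) ≈ 454.60;  π(x) − Li(x) ≈ -12.60.

Direct count of primes ≤ 3095 gives π(3095) = 442. Numerical evaluation of the logarithmic integral gives Li(3095) ≈ 454.60. The difference π(x) − Li(x) ≈ -12.60 is typically negative for small/moderate x (Li(x) overestimates), though Littlewood's theorem shows this sign changes infinitely often.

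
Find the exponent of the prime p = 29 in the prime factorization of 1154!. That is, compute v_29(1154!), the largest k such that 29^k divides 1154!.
v_29(1154!) = 40

Legendre's formula: v_p(n!) = Σ_{k ≥ 1} ⌊n / p^k⌋. For p = 29, n = 1154, the terms are:
  ⌊1154/29^1⌋ = ⌊1154/29⌋ = 39
  ⌊1154/29^2⌋ = ⌊1154/841⌋ = 1
(the next term ⌊1154/29^3⌋ = 0, terminating the sum). Summing: v_29(1154!) = 39 + 1 = 40.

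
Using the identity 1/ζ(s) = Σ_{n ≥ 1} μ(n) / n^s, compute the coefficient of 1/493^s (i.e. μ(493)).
μ(493) = 1

Factor n = 493 = 17 · 29. μ(n) = 0 if any exponent ≥ 2 (not squarefree); otherwise μ(n) = (−1)^{ω(n)} where ω(n) is the number of distinct prime factors. Applying: μ(493) = 1.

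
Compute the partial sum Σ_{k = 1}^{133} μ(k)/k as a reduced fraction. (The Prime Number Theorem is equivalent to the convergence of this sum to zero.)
Σ μ(k)/k = -328286069145432606104772534998723752556837640821/525896479052627740771371797072411912900610967452630

Values of μ(k) for 1 ≤ k ≤ 133: μ(1) = 1, μ(2) = -1, μ(3) = -1, μ(5) = -1, μ(6) = 1, μ(7) = -1, μ(10) = 1, μ(11) = -1, μ(13) = -1, μ(14) = 1, μ(15) = 1, μ(17) = -1, μ(19) = -1, μ(21) = 1, μ(22) = 1, μ(23) = -1, μ(26) = 1, μ(29) = -1, μ(30) = -1, μ(31) = -1, μ(33) = 1, μ(34) = 1, μ(35) = 1, μ(37) = -1, μ(38) = 1, μ(39) = 1, μ(41) = -1, μ(42) = -1, μ(43) = -1, μ(46) = 1, μ(47) = -1, μ(51) = 1, μ(53) = -1, μ(55) = 1, μ(57) = 1, μ(58) = 1, μ(59) = -1, μ(61) = -1, μ(62) = 1, μ(65) = 1, μ(66) = -1, μ(67) = -1, μ(69) = 1, μ(70) = -1, μ(71) = -1, μ(73) = -1, μ(74) = 1, μ(77) = 1, μ(78) = -1, μ(79) = -1, μ(82) = 1, μ(83) = -1, μ(85) = 1, μ(86) = 1, μ(87) = 1, μ(89) = -1, μ(91) = 1, μ(93) = 1, μ(94) = 1, μ(95) = 1, μ(97) = -1, μ(101) = -1, μ(102) = -1, μ(103) = -1, μ(105) = -1, μ(106) = 1, μ(107) = -1, μ(109) = -1, μ(110) = -1, μ(111) = 1, μ(113) = -1, μ(114) = -1, μ(115) = 1, μ(118) = 1, μ(119) = 1, μ(122) = 1, μ(123) = 1, μ(127) = -1, μ(129) = 1, μ(130) = -1, μ(131) = -1, μ(133) = 1, with μ = 0 on non-squarefree integers. Summing μ(k)/k for k where μ(k) ≠ 0 gives -328286069145432606104772534998723752556837640821/525896479052627740771371797072411912900610967452630 ≈ -0.0006. (PNT ⟺ this sum → 0 as n → ∞.)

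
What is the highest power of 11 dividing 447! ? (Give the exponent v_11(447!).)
v_11(447!) = 43

Legendre's formula: v_p(n!) = Σ_{k ≥ 1} ⌊n / p^k⌋. For p = 11, n = 447, the terms are:
  ⌊447/11^1⌋ = ⌊447/11⌋ = 40
  ⌊447/11^2⌋ = ⌊447/121⌋ = 3
(the next term ⌊447/11^3⌋ = 0, terminating the sum). Summing: v_11(447!) = 40 + 3 = 43.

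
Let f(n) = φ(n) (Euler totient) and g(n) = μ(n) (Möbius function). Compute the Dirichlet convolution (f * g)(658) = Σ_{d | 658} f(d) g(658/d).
(φ * μ)(658) = 0

Divisors of 658: [1, 2, 7, 14, 47, 94, 329, 658]. For each d | 658:
  d = 1: φ(1) · μ(658/1) = 1 · -1 = -1
  d = 2: φ(2) · μ(658/2) = 1 · 1 = 1
  d = 7: φ(7) · μ(658/7) = 6 · 1 = 6
  d = 14: φ(14) · μ(658/14) = 6 · -1 = -6
  d = 47: φ(47) · μ(658/47) = 46 · 1 = 46
  d = 94: φ(94) · μ(658/94) = 46 · -1 = -46
  d = 329: φ(329) · μ(658/329) = 276 · -1 = -276
  d = 658: φ(658) · μ(658/658) = 276 · 1 = 276
Summing: (φ * μ)(658) = -1 + 1 + 6 + -6 + 46 + -46 + -276 + 276 = 0.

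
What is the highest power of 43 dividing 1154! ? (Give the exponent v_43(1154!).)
v_43(1154!) = 26

Legendre's formula: v_p(n!) = Σ_{k ≥ 1} ⌊n / p^k⌋. For p = 43, n = 1154, the terms are:
  ⌊1154/43^1⌋ = ⌊1154/43⌋ = 26
(the next term ⌊1154/43^2⌋ = 0, terminating the sum). Summing: v_43(1154!) = 26 = 26.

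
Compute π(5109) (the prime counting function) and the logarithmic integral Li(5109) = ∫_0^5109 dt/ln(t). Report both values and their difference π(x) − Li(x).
π(5109) = 683;  Li(5109) ≈ 697.06;  π(x) − Li(x) ≈ -14.06.

Direct count of primes ≤ 5109 gives π(5109) = 683. Numerical evaluation of the logarithmic integral gives Li(5109) ≈ 697.06. The difference π(x) − Li(x) ≈ -14.06 is typically negative for small/moderate x (Li(x) overestimates), though Littlewood's theorem shows this sign changes infinitely often.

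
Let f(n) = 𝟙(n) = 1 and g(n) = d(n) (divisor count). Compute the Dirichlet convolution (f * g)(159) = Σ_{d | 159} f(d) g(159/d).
(𝟙 * d)(159) = 9

Divisors of 159: [1, 3, 53, 159]. For each d | 159:
  d = 1: 𝟙(1) · d(159/1) = 1 · 4 = 4
  d = 3: 𝟙(3) · d(159/3) = 1 · 2 = 2
  d = 53: 𝟙(53) · d(159/53) = 1 · 2 = 2
  d = 159: 𝟙(159) · d(159/159) = 1 · 1 = 1
Summing: (𝟙 * d)(159) = 4 + 2 + 2 + 1 = 9.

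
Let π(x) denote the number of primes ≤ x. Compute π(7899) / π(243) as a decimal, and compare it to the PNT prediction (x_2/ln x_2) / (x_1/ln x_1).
π(7899)/π(243) = 997/53 ≈ 18.8113;  PNT prediction ≈ 19.8962.

π(243) = 53 and π(7899) = 997, so π(7899)/π(243) ≈ 18.8113. The PNT-predicted ratio is (7899/ln(7899)) / (243/ln(243)) ≈ 19.8962. The two agree to within a few percent, as expected.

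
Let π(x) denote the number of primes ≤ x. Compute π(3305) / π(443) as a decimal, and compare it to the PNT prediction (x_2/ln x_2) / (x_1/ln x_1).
π(3305)/π(443) = 464/86 ≈ 5.3953;  PNT prediction ≈ 5.6103.

π(443) = 86 and π(3305) = 464, so π(3305)/π(443) ≈ 5.3953. The PNT-predicted ratio is (3305/ln(3305)) / (443/ln(443)) ≈ 5.6103. The two agree to within a few percent, as expected.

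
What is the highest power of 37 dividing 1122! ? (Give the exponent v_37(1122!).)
v_37(1122!) = 30

Legendre's formula: v_p(n!) = Σ_{k ≥ 1} ⌊n / p^k⌋. For p = 37, n = 1122, the terms are:
  ⌊1122/37^1⌋ = ⌊1122/37⌋ = 30
(the next term ⌊1122/37^2⌋ = 0, terminating the sum). Summing: v_37(1122!) = 30 = 30.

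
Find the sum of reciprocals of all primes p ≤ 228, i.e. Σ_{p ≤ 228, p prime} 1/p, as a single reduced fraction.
Σ 1/p = 163511827859273678384959815113729742050404828958383078813204061634794561817548326350576887/83311209124804345037562846379881038241134671040860314654617977748077292641632790457335110

π(228) = 49, so the primes ≤ 228 are [2, 3, 5, 7, 11, 13, 17, 19, 23, 29, 31, 37, 41, 43, 47, 53, 59, 61, 67, 71, 73, 79, 83, 89, 97, 101, 103, 107, 109, 113, 127, 131, 137, 139, 149, 151, 157, 163, 167, 173, 179, 181, 191, 193, 197, 199, 211, 223, 227]. Summing 1/p over these primes: 163511827859273678384959815113729742050404828958383078813204061634794561817548326350576887/83311209124804345037562846379881038241134671040860314654617977748077292641632790457335110 ≈ 1.9627. Mertens estimate ln ln(228) + 0.2615 ≈ 1.9533.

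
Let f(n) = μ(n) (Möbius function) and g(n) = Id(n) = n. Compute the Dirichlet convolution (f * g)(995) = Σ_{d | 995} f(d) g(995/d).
(μ * Id)(995) = 792

Divisors of 995: [1, 5, 199, 995]. For each d | 995:
  d = 1: μ(1) · Id(995/1) = 1 · 995 = 995
  d = 5: μ(5) · Id(995/5) = -1 · 199 = -199
  d = 199: μ(199) · Id(995/199) = -1 · 5 = -5
  d = 995: μ(995) · Id(995/995) = 1 · 1 = 1
Summing: (μ * Id)(995) = 995 + -199 + -5 + 1 = 792.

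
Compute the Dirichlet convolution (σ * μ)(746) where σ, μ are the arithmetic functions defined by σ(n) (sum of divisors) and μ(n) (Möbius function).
(σ * μ)(746) = 746

Divisors of 746: [1, 2, 373, 746]. For each d | 746:
  d = 1: σ(1) · μ(746/1) = 1 · 1 = 1
  d = 2: σ(2) · μ(746/2) = 3 · -1 = -3
  d = 373: σ(373) · μ(746/373) = 374 · -1 = -374
  d = 746: σ(746) · μ(746/746) = 1122 · 1 = 1122
Summing: (σ * μ)(746) = 1 + -3 + -374 + 1122 = 746.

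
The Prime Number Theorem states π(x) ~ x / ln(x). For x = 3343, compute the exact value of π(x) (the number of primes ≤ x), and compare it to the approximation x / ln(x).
π(3343) = 471;  x/ln(x) ≈ 411.97;  relative error ≈ 12.53%.

Directly count primes up to 3343: π(3343) = 471. The PNT approximation gives 3343/ln(3343) ≈ 3343/8.11462 ≈ 411.97. Relative error (π(x) − x/ln(x)) / π(x) ≈ 12.53%; the approximation is known to undercount slightly (Li(x) is a better estimate).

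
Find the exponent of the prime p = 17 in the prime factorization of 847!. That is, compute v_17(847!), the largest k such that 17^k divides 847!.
v_17(847!) = 51

Legendre's formula: v_p(n!) = Σ_{k ≥ 1} ⌊n / p^k⌋. For p = 17, n = 847, the terms are:
  ⌊847/17^1⌋ = ⌊847/17⌋ = 49
  ⌊847/17^2⌋ = ⌊847/289⌋ = 2
(the next term ⌊847/17^3⌋ = 0, terminating the sum). Summing: v_17(847!) = 49 + 2 = 51.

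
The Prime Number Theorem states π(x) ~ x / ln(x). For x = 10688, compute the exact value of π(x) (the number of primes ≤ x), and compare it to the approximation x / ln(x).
π(10688) = 1303;  x/ln(x) ≈ 1152.11;  relative error ≈ 11.58%.

Directly count primes up to 10688: π(10688) = 1303. The PNT approximation gives 10688/ln(10688) ≈ 10688/9.27688 ≈ 1152.11. Relative error (π(x) − x/ln(x)) / π(x) ≈ 11.58%; the approximation is known to undercount slightly (Li(x) is a better estimate).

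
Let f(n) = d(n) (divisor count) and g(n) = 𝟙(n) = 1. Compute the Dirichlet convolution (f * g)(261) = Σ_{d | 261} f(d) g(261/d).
(d * 𝟙)(261) = 18

Divisors of 261: [1, 3, 9, 29, 87, 261]. For each d | 261:
  d = 1: d(1) · 𝟙(261/1) = 1 · 1 = 1
  d = 3: d(3) · 𝟙(261/3) = 2 · 1 = 2
  d = 9: d(9) · 𝟙(261/9) = 3 · 1 = 3
  d = 29: d(29) · 𝟙(261/29) = 2 · 1 = 2
  d = 87: d(87) · 𝟙(261/87) = 4 · 1 = 4
  d = 261: d(261) · 𝟙(261/261) = 6 · 1 = 6
Summing: (d * 𝟙)(261) = 1 + 2 + 3 + 2 + 4 + 6 = 18.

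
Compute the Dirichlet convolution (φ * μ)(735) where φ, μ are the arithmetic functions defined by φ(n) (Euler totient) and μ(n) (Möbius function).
(φ * μ)(735) = 108

Divisors of 735: [1, 3, 5, 7, 15, 21, 35, 49, 105, 147, 245, 735]. For each d | 735:
  d = 1: φ(1) · μ(735/1) = 1 · 0 = 0
  d = 3: φ(3) · μ(735/3) = 2 · 0 = 0
  d = 5: φ(5) · μ(735/5) = 4 · 0 = 0
  d = 7: φ(7) · μ(735/7) = 6 · -1 = -6
  d = 15: φ(15) · μ(735/15) = 8 · 0 = 0
  d = 21: φ(21) · μ(735/21) = 12 · 1 = 12
  d = 35: φ(35) · μ(735/35) = 24 · 1 = 24
  d = 49: φ(49) · μ(735/49) = 42 · 1 = 42
  d = 105: φ(105) · μ(735/105) = 48 · -1 = -48
  d = 147: φ(147) · μ(735/147) = 84 · -1 = -84
  d = 245: φ(245) · μ(735/245) = 168 · -1 = -168
  d = 735: φ(735) · μ(735/735) = 336 · 1 = 336
Summing: (φ * μ)(735) = 0 + 0 + 0 + -6 + 0 + 12 + 24 + 42 + -48 + -84 + -168 + 336 = 108.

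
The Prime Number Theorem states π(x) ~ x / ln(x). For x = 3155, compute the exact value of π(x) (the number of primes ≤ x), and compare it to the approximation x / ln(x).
π(3155) = 446;  x/ln(x) ≈ 391.60;  relative error ≈ 12.20%.

Directly count primes up to 3155: π(3155) = 446. The PNT approximation gives 3155/ln(3155) ≈ 3155/8.05674 ≈ 391.60. Relative error (π(x) − x/ln(x)) / π(x) ≈ 12.20%; the approximation is known to undercount slightly (Li(x) is a better estimate).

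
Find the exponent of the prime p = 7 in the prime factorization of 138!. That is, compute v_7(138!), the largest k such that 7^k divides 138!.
v_7(138!) = 21

Legendre's formula: v_p(n!) = Σ_{k ≥ 1} ⌊n / p^k⌋. For p = 7, n = 138, the terms are:
  ⌊138/7^1⌋ = ⌊138/7⌋ = 19
  ⌊138/7^2⌋ = ⌊138/49⌋ = 2
(the next term ⌊138/7^3⌋ = 0, terminating the sum). Summing: v_7(138!) = 19 + 2 = 21.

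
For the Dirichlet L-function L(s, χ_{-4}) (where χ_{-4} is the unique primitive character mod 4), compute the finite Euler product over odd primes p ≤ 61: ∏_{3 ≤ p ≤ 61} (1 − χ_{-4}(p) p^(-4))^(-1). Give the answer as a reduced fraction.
∏ = 81934214988902113115031508050672702841756592198516788686922065253543/82850154482442028729801746725895742819441886414557775886809038848000

The odd primes p ≤ 61 are [3, 5, 7, 11, 13, 17, 19, 23, 29, 31, 37, 41, 43, 47, 53, 59, 61]. For each, χ(p) = 1 if p ≡ 1 mod 4, χ(p) = −1 if p ≡ 3 mod 4. Taking (1 − χ(p)/p^4)^(-1) = p^4/(p^4 − χ(p)): (1 − (-1)/3^4)^(-1) · (1 − (1)/5^4)^(-1) · (1 − (-1)/7^4)^(-1) · (1 − (-1)/11^4)^(-1) · (1 − (1)/13^4)^(-1) · (1 − (1)/17^4)^(-1) · (1 − (-1)/19^4)^(-1) · (1 − (-1)/23^4)^(-1) · (1 − (1)/29^4)^(-1) · (1 − (-1)/31^4)^(-1) · (1 − (1)/37^4)^(-1) · (1 − (1)/41^4)^(-1) · (1 − (-1)/43^4)^(-1) · (1 − (-1)/47^4)^(-1) · (1 − (1)/53^4)^(-1) · (1 − (-1)/59^4)^(-1) · (1 − (1)/61^4)^(-1) = 81934214988902113115031508050672702841756592198516788686922065253543/82850154482442028729801746725895742819441886414557775886809038848000.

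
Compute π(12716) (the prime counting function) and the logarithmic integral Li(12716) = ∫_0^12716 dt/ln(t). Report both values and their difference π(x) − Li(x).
π(12716) = 1518;  Li(12716) ≈ 1537.09;  π(x) − Li(x) ≈ -19.09.

Direct count of primes ≤ 12716 gives π(12716) = 1518. Numerical evaluation of the logarithmic integral gives Li(12716) ≈ 1537.09. The difference π(x) − Li(x) ≈ -19.09 is typically negative for small/moderate x (Li(x) overestimates), though Littlewood's theorem shows this sign changes infinitely often.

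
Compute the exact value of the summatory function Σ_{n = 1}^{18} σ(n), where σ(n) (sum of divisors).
Σ_{n ≤ 18} σ(n) = 277

Compute σ(n) for each 1 ≤ n ≤ 18: σ(1) = 1, σ(2) = 3, σ(3) = 4, σ(4) = 7, σ(5) = 6, σ(6) = 12, σ(7) = 8, σ(8) = 15, σ(9) = 13, σ(10) = 18, σ(11) = 12, σ(12) = 28, σ(13) = 14, σ(14) = 24, σ(15) = 24, σ(16) = 31, σ(17) = 18, σ(18) = 39. Summing all 18 values: 277. (Average order: Σ_{n ≤ x} σ(n) ~ (π²/12) x². For x = 18, (π²/12)·18² ≈ 266.48.)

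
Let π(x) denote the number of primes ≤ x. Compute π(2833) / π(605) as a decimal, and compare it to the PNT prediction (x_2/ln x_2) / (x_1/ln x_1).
π(2833)/π(605) = 411/110 ≈ 3.7364;  PNT prediction ≈ 3.7732.

π(605) = 110 and π(2833) = 411, so π(2833)/π(605) ≈ 3.7364. The PNT-predicted ratio is (2833/ln(2833)) / (605/ln(605)) ≈ 3.7732. The two agree to within a few percent, as expected.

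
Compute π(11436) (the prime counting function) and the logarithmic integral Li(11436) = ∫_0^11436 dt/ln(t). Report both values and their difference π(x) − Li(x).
π(11436) = 1378;  Li(11436) ≈ 1400.90;  π(x) − Li(x) ≈ -22.90.

Direct count of primes ≤ 11436 gives π(11436) = 1378. Numerical evaluation of the logarithmic integral gives Li(11436) ≈ 1400.90. The difference π(x) − Li(x) ≈ -22.90 is typically negative for small/moderate x (Li(x) overestimates), though Littlewood's theorem shows this sign changes infinitely often.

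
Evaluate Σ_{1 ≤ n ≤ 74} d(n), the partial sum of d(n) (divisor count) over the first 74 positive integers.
Σ_{n ≤ 74} d(n) = 332

Compute d(n) for each 1 ≤ n ≤ 74: d(1) = 1, d(2) = 2, d(3) = 2, d(4) = 3, d(5) = 2, d(6) = 4, d(7) = 2, d(8) = 4, d(9) = 3, d(10) = 4, d(11) = 2, d(12) = 6, d(13) = 2, d(14) = 4, d(15) = 4, d(16) = 5, d(17) = 2, d(18) = 6, d(19) = 2, d(20) = 6, d(21) = 4, d(22) = 4, d(23) = 2, d(24) = 8, d(25) = 3, d(26) = 4, d(27) = 4, d(28) = 6, d(29) = 2, d(30) = 8, d(31) = 2, d(32) = 6, d(33) = 4, d(34) = 4, d(35) = 4, d(36) = 9, d(37) = 2, d(38) = 4, d(39) = 4, d(40) = 8, d(41) = 2, d(42) = 8, d(43) = 2, d(44) = 6, d(45) = 6, d(46) = 4, d(47) = 2, d(48) = 10, d(49) = 3, d(50) = 6, d(51) = 4, d(52) = 6, d(53) = 2, d(54) = 8, d(55) = 4, d(56) = 8, d(57) = 4, d(58) = 4, d(59) = 2, d(60) = 12, d(61) = 2, d(62) = 4, d(63) = 6, d(64) = 7, d(65) = 4, d(66) = 8, d(67) = 2, d(68) = 6, d(69) = 4, d(70) = 8, d(71) = 2, d(72) = 12, d(73) = 2, d(74) = 4. Summing all 74 values: 332. (Dirichlet's divisor formula: Σ_{n ≤ x} d(n) = x ln(x) + (2γ − 1) x + O(√x). For x = 74, the asymptotic estimate is ≈ 329.93.)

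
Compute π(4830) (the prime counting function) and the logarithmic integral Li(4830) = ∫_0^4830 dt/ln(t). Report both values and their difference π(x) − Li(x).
π(4830) = 649;  Li(4830) ≈ 664.28;  π(x) − Li(x) ≈ -15.28.

Direct count of primes ≤ 4830 gives π(4830) = 649. Numerical evaluation of the logarithmic integral gives Li(4830) ≈ 664.28. The difference π(x) − Li(x) ≈ -15.28 is typically negative for small/moderate x (Li(x) overestimates), though Littlewood's theorem shows this sign changes infinitely often.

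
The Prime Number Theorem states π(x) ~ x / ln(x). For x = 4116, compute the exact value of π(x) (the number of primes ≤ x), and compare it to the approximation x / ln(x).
π(4116) = 566;  x/ln(x) ≈ 494.55;  relative error ≈ 12.62%.

Directly count primes up to 4116: π(4116) = 566. The PNT approximation gives 4116/ln(4116) ≈ 4116/8.32264 ≈ 494.55. Relative error (π(x) − x/ln(x)) / π(x) ≈ 12.62%; the approximation is known to undercount slightly (Li(x) is a better estimate).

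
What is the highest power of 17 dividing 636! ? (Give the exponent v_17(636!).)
v_17(636!) = 39

Legendre's formula: v_p(n!) = Σ_{k ≥ 1} ⌊n / p^k⌋. For p = 17, n = 636, the terms are:
  ⌊636/17^1⌋ = ⌊636/17⌋ = 37
  ⌊636/17^2⌋ = ⌊636/289⌋ = 2
(the next term ⌊636/17^3⌋ = 0, terminating the sum). Summing: v_17(636!) = 37 + 2 = 39.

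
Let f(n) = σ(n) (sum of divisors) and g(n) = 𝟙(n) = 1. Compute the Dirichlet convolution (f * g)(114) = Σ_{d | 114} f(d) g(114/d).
(σ * 𝟙)(114) = 420

Divisors of 114: [1, 2, 3, 6, 19, 38, 57, 114]. For each d | 114:
  d = 1: σ(1) · 𝟙(114/1) = 1 · 1 = 1
  d = 2: σ(2) · 𝟙(114/2) = 3 · 1 = 3
  d = 3: σ(3) · 𝟙(114/3) = 4 · 1 = 4
  d = 6: σ(6) · 𝟙(114/6) = 12 · 1 = 12
  d = 19: σ(19) · 𝟙(114/19) = 20 · 1 = 20
  d = 38: σ(38) · 𝟙(114/38) = 60 · 1 = 60
  d = 57: σ(57) · 𝟙(114/57) = 80 · 1 = 80
  d = 114: σ(114) · 𝟙(114/114) = 240 · 1 = 240
Summing: (σ * 𝟙)(114) = 1 + 3 + 4 + 12 + 20 + 60 + 80 + 240 = 420.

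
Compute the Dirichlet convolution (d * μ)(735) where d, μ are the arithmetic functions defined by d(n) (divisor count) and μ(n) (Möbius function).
(d * μ)(735) = 1

Divisors of 735: [1, 3, 5, 7, 15, 21, 35, 49, 105, 147, 245, 735]. For each d | 735:
  d = 1: d(1) · μ(735/1) = 1 · 0 = 0
  d = 3: d(3) · μ(735/3) = 2 · 0 = 0
  d = 5: d(5) · μ(735/5) = 2 · 0 = 0
  d = 7: d(7) · μ(735/7) = 2 · -1 = -2
  d = 15: d(15) · μ(735/15) = 4 · 0 = 0
  d = 21: d(21) · μ(735/21) = 4 · 1 = 4
  d = 35: d(35) · μ(735/35) = 4 · 1 = 4
  d = 49: d(49) · μ(735/49) = 3 · 1 = 3
  d = 105: d(105) · μ(735/105) = 8 · -1 = -8
  d = 147: d(147) · μ(735/147) = 6 · -1 = -6
  d = 245: d(245) · μ(735/245) = 6 · -1 = -6
  d = 735: d(735) · μ(735/735) = 12 · 1 = 12
Summing: (d * μ)(735) = 0 + 0 + 0 + -2 + 0 + 4 + 4 + 3 + -8 + -6 + -6 + 12 = 1.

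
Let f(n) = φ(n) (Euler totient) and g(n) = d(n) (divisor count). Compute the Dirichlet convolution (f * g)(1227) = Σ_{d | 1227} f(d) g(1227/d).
(φ * d)(1227) = 1640

Divisors of 1227: [1, 3, 409, 1227]. For each d | 1227:
  d = 1: φ(1) · d(1227/1) = 1 · 4 = 4
  d = 3: φ(3) · d(1227/3) = 2 · 2 = 4
  d = 409: φ(409) · d(1227/409) = 408 · 2 = 816
  d = 1227: φ(1227) · d(1227/1227) = 816 · 1 = 816
Summing: (φ * d)(1227) = 4 + 4 + 816 + 816 = 1640.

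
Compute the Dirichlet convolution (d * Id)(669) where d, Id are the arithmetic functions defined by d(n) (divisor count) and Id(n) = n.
(d * Id)(669) = 1125

Divisors of 669: [1, 3, 223, 669]. For each d | 669:
  d = 1: d(1) · Id(669/1) = 1 · 669 = 669
  d = 3: d(3) · Id(669/3) = 2 · 223 = 446
  d = 223: d(223) · Id(669/223) = 2 · 3 = 6
  d = 669: d(669) · Id(669/669) = 4 · 1 = 4
Summing: (d * Id)(669) = 669 + 446 + 6 + 4 = 1125.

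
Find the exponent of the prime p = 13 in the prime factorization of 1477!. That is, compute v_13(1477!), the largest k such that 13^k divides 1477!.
v_13(1477!) = 121

Legendre's formula: v_p(n!) = Σ_{k ≥ 1} ⌊n / p^k⌋. For p = 13, n = 1477, the terms are:
  ⌊1477/13^1⌋ = ⌊1477/13⌋ = 113
  ⌊1477/13^2⌋ = ⌊1477/169⌋ = 8
(the next term ⌊1477/13^3⌋ = 0, terminating the sum). Summing: v_13(1477!) = 113 + 8 = 121.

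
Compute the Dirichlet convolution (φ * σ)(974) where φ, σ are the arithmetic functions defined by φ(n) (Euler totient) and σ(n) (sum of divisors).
(φ * σ)(974) = 3896

Divisors of 974: [1, 2, 487, 974]. For each d | 974:
  d = 1: φ(1) · σ(974/1) = 1 · 1464 = 1464
  d = 2: φ(2) · σ(974/2) = 1 · 488 = 488
  d = 487: φ(487) · σ(974/487) = 486 · 3 = 1458
  d = 974: φ(974) · σ(974/974) = 486 · 1 = 486
Summing: (φ * σ)(974) = 1464 + 488 + 1458 + 486 = 3896.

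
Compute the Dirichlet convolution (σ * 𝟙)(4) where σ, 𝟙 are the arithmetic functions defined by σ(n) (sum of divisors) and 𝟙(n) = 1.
(σ * 𝟙)(4) = 11

Divisors of 4: [1, 2, 4]. For each d | 4:
  d = 1: σ(1) · 𝟙(4/1) = 1 · 1 = 1
  d = 2: σ(2) · 𝟙(4/2) = 3 · 1 = 3
  d = 4: σ(4) · 𝟙(4/4) = 7 · 1 = 7
Summing: (σ * 𝟙)(4) = 1 + 3 + 7 = 11.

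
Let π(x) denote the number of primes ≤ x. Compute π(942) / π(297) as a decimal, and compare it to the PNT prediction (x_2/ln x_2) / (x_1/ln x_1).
π(942)/π(297) = 160/62 ≈ 2.5806;  PNT prediction ≈ 2.6371.

π(297) = 62 and π(942) = 160, so π(942)/π(297) ≈ 2.5806. The PNT-predicted ratio is (942/ln(942)) / (297/ln(297)) ≈ 2.6371. The two agree to within a few percent, as expected.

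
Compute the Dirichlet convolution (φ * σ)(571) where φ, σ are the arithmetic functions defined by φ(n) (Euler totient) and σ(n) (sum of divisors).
(φ * σ)(571) = 1142

Divisors of 571: [1, 571]. For each d | 571:
  d = 1: φ(1) · σ(571/1) = 1 · 572 = 572
  d = 571: φ(571) · σ(571/571) = 570 · 1 = 570
Summing: (φ * σ)(571) = 572 + 570 = 1142.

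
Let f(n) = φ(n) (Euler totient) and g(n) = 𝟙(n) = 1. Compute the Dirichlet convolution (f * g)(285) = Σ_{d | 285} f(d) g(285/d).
(φ * 𝟙)(285) = 285

Divisors of 285: [1, 3, 5, 15, 19, 57, 95, 285]. For each d | 285:
  d = 1: φ(1) · 𝟙(285/1) = 1 · 1 = 1
  d = 3: φ(3) · 𝟙(285/3) = 2 · 1 = 2
  d = 5: φ(5) · 𝟙(285/5) = 4 · 1 = 4
  d = 15: φ(15) · 𝟙(285/15) = 8 · 1 = 8
  d = 19: φ(19) · 𝟙(285/19) = 18 · 1 = 18
  d = 57: φ(57) · 𝟙(285/57) = 36 · 1 = 36
  d = 95: φ(95) · 𝟙(285/95) = 72 · 1 = 72
  d = 285: φ(285) · 𝟙(285/285) = 144 · 1 = 144
Summing: (φ * 𝟙)(285) = 1 + 2 + 4 + 8 + 18 + 36 + 72 + 144 = 285.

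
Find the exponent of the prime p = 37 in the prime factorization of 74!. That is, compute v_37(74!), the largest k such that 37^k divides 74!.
v_37(74!) = 2

Legendre's formula: v_p(n!) = Σ_{k ≥ 1} ⌊n / p^k⌋. For p = 37, n = 74, the terms are:
  ⌊74/37^1⌋ = ⌊74/37⌋ = 2
(the next term ⌊74/37^2⌋ = 0, terminating the sum). Summing: v_37(74!) = 2 = 2.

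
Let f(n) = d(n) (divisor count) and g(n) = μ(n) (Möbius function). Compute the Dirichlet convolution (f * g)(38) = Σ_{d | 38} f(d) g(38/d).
(d * μ)(38) = 1

Divisors of 38: [1, 2, 19, 38]. For each d | 38:
  d = 1: d(1) · μ(38/1) = 1 · 1 = 1
  d = 2: d(2) · μ(38/2) = 2 · -1 = -2
  d = 19: d(19) · μ(38/19) = 2 · -1 = -2
  d = 38: d(38) · μ(38/38) = 4 · 1 = 4
Summing: (d * μ)(38) = 1 + -2 + -2 + 4 = 1.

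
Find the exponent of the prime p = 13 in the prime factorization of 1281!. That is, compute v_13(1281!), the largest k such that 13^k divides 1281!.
v_13(1281!) = 105

Legendre's formula: v_p(n!) = Σ_{k ≥ 1} ⌊n / p^k⌋. For p = 13, n = 1281, the terms are:
  ⌊1281/13^1⌋ = ⌊1281/13⌋ = 98
  ⌊1281/13^2⌋ = ⌊1281/169⌋ = 7
(the next term ⌊1281/13^3⌋ = 0, terminating the sum). Summing: v_13(1281!) = 98 + 7 = 105.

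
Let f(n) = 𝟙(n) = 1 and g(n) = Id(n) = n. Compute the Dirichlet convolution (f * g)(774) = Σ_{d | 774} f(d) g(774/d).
(𝟙 * Id)(774) = 1716

Divisors of 774: [1, 2, 3, 6, 9, 18, 43, 86, 129, 258, 387, 774]. For each d | 774:
  d = 1: 𝟙(1) · Id(774/1) = 1 · 774 = 774
  d = 2: 𝟙(2) · Id(774/2) = 1 · 387 = 387
  d = 3: 𝟙(3) · Id(774/3) = 1 · 258 = 258
  d = 6: 𝟙(6) · Id(774/6) = 1 · 129 = 129
  d = 9: 𝟙(9) · Id(774/9) = 1 · 86 = 86
  d = 18: 𝟙(18) · Id(774/18) = 1 · 43 = 43
  d = 43: 𝟙(43) · Id(774/43) = 1 · 18 = 18
  d = 86: 𝟙(86) · Id(774/86) = 1 · 9 = 9
  d = 129: 𝟙(129) · Id(774/129) = 1 · 6 = 6
  d = 258: 𝟙(258) · Id(774/258) = 1 · 3 = 3
  d = 387: 𝟙(387) · Id(774/387) = 1 · 2 = 2
  d = 774: 𝟙(774) · Id(774/774) = 1 · 1 = 1
Summing: (𝟙 * Id)(774) = 774 + 387 + 258 + 129 + 86 + 43 + 18 + 9 + 6 + 3 + 2 + 1 = 1716.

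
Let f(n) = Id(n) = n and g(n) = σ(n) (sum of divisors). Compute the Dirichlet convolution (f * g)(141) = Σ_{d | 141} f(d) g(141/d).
(Id * σ)(141) = 665

Divisors of 141: [1, 3, 47, 141]. For each d | 141:
  d = 1: Id(1) · σ(141/1) = 1 · 192 = 192
  d = 3: Id(3) · σ(141/3) = 3 · 48 = 144
  d = 47: Id(47) · σ(141/47) = 47 · 4 = 188
  d = 141: Id(141) · σ(141/141) = 141 · 1 = 141
Summing: (Id * σ)(141) = 192 + 144 + 188 + 141 = 665.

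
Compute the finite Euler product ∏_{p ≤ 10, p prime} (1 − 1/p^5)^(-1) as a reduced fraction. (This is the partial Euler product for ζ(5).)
∏ = 8508543750/8205616331

The primes p ≤ 10 are [2, 3, 5, 7]. For each prime, (1 − 1/p^5)^(-1) = p^5 / (p^5 − 1). The product is (1 − 1/2^5)^(-1), (1 − 1/3^5)^(-1), (1 − 1/5^5)^(-1), (1 − 1/7^5)^(-1) = ∏ p^5 / (p^5 − 1) = 8508543750/8205616331.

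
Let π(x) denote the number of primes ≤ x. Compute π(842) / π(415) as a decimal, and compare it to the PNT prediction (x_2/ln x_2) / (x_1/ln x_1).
π(842)/π(415) = 146/80 ≈ 1.8250;  PNT prediction ≈ 1.8158.

π(415) = 80 and π(842) = 146, so π(842)/π(415) ≈ 1.8250. The PNT-predicted ratio is (842/ln(842)) / (415/ln(415)) ≈ 1.8158. The two agree to within a few percent, as expected.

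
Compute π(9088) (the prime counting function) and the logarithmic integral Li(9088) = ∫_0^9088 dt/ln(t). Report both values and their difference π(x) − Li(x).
π(9088) = 1127;  Li(9088) ≈ 1146.61;  π(x) − Li(x) ≈ -19.61.

Direct count of primes ≤ 9088 gives π(9088) = 1127. Numerical evaluation of the logarithmic integral gives Li(9088) ≈ 1146.61. The difference π(x) − Li(x) ≈ -19.61 is typically negative for small/moderate x (Li(x) overestimates), though Littlewood's theorem shows this sign changes infinitely often.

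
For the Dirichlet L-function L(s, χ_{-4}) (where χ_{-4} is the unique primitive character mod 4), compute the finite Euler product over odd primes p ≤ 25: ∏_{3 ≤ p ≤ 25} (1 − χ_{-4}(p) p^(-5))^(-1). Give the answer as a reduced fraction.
∏ = 19221914719363107239019289471588875/19296053991287416836128860852453376

The odd primes p ≤ 25 are [3, 5, 7, 11, 13, 17, 19, 23]. For each, χ(p) = 1 if p ≡ 1 mod 4, χ(p) = −1 if p ≡ 3 mod 4. Taking (1 − χ(p)/p^5)^(-1) = p^5/(p^5 − χ(p)): (1 − (-1)/3^5)^(-1) · (1 − (1)/5^5)^(-1) · (1 − (-1)/7^5)^(-1) · (1 − (-1)/11^5)^(-1) · (1 − (1)/13^5)^(-1) · (1 − (1)/17^5)^(-1) · (1 − (-1)/19^5)^(-1) · (1 − (-1)/23^5)^(-1) = 19221914719363107239019289471588875/19296053991287416836128860852453376.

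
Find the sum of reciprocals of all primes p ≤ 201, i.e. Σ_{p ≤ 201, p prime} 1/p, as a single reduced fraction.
Σ 1/p = 15202313841027497739047080375538859939135227730139536997746371469607707132833646367/7799922041683461553249199106329813876687996789903550945093032474868511536164700810

π(201) = 46, so the primes ≤ 201 are [2, 3, 5, 7, 11, 13, 17, 19, 23, 29, 31, 37, 41, 43, 47, 53, 59, 61, 67, 71, 73, 79, 83, 89, 97, 101, 103, 107, 109, 113, 127, 131, 137, 139, 149, 151, 157, 163, 167, 173, 179, 181, 191, 193, 197, 199]. Summing 1/p over these primes: 15202313841027497739047080375538859939135227730139536997746371469607707132833646367/7799922041683461553249199106329813876687996789903550945093032474868511536164700810 ≈ 1.9490. Mertens estimate ln ln(201) + 0.2615 ≈ 1.9298.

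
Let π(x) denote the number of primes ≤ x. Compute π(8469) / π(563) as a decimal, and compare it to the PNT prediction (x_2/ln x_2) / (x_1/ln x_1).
π(8469)/π(563) = 1059/103 ≈ 10.2816;  PNT prediction ≈ 10.5338.

π(563) = 103 and π(8469) = 1059, so π(8469)/π(563) ≈ 10.2816. The PNT-predicted ratio is (8469/ln(8469)) / (563/ln(563)) ≈ 10.5338. The two agree to within a few percent, as expected.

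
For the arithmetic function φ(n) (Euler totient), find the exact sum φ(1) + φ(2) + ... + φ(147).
Σ_{n ≤ 147} φ(n) = 6598

Compute φ(n) for each 1 ≤ n ≤ 147: φ(1) = 1, φ(2) = 1, φ(3) = 2, φ(4) = 2, φ(5) = 4, φ(6) = 2, φ(7) = 6, φ(8) = 4, φ(9) = 6, φ(10) = 4, φ(11) = 10, φ(12) = 4, φ(13) = 12, φ(14) = 6, φ(15) = 8, φ(16) = 8, φ(17) = 16, φ(18) = 6, φ(19) = 18, φ(20) = 8, φ(21) = 12, φ(22) = 10, φ(23) = 22, φ(24) = 8, φ(25) = 20, φ(26) = 12, φ(27) = 18, φ(28) = 12, φ(29) = 28, φ(30) = 8, φ(31) = 30, φ(32) = 16, φ(33) = 20, φ(34) = 16, φ(35) = 24, φ(36) = 12, φ(37) = 36, φ(38) = 18, φ(39) = 24, φ(40) = 16, φ(41) = 40, φ(42) = 12, φ(43) = 42, φ(44) = 20, φ(45) = 24, φ(46) = 22, φ(47) = 46, φ(48) = 16, φ(49) = 42, φ(50) = 20, φ(51) = 32, φ(52) = 24, φ(53) = 52, φ(54) = 18, φ(55) = 40, φ(56) = 24, φ(57) = 36, φ(58) = 28, φ(59) = 58, φ(60) = 16, φ(61) = 60, φ(62) = 30, φ(63) = 36, φ(64) = 32, φ(65) = 48, φ(66) = 20, φ(67) = 66, φ(68) = 32, φ(69) = 44, φ(70) = 24, φ(71) = 70, φ(72) = 24, φ(73) = 72, φ(74) = 36, φ(75) = 40, φ(76) = 36, φ(77) = 60, φ(78) = 24, φ(79) = 78, φ(80) = 32, φ(81) = 54, φ(82) = 40, φ(83) = 82, φ(84) = 24, φ(85) = 64, φ(86) = 42, φ(87) = 56, φ(88) = 40, φ(89) = 88, φ(90) = 24, φ(91) = 72, φ(92) = 44, φ(93) = 60, φ(94) = 46, φ(95) = 72, φ(96) = 32, φ(97) = 96, φ(98) = 42, φ(99) = 60, φ(100) = 40, φ(101) = 100, φ(102) = 32, φ(103) = 102, φ(104) = 48, φ(105) = 48, φ(106) = 52, φ(107) = 106, φ(108) = 36, φ(109) = 108, φ(110) = 40, φ(111) = 72, φ(112) = 48, φ(113) = 112, φ(114) = 36, φ(115) = 88, φ(116) = 56, φ(117) = 72, φ(118) = 58, φ(119) = 96, φ(120) = 32, φ(121) = 110, φ(122) = 60, φ(123) = 80, φ(124) = 60, φ(125) = 100, φ(126) = 36, φ(127) = 126, φ(128) = 64, φ(129) = 84, φ(130) = 48, φ(131) = 130, φ(132) = 40, φ(133) = 108, φ(134) = 66, φ(135) = 72, φ(136) = 64, φ(137) = 136, φ(138) = 44, φ(139) = 138, φ(140) = 48, φ(141) = 92, φ(142) = 70, φ(143) = 120, φ(144) = 48, φ(145) = 112, φ(146) = 72, φ(147) = 84. Summing all 147 values: 6598. (Average order: Σ_{n ≤ x} φ(n) ~ (3/π²) x². For x = 147, (3/π²)·147² ≈ 6568.35.)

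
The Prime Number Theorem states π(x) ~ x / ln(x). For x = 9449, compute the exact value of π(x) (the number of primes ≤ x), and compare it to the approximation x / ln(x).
π(9449) = 1170;  x/ln(x) ≈ 1032.26;  relative error ≈ 11.77%.

Directly count primes up to 9449: π(9449) = 1170. The PNT approximation gives 9449/ln(9449) ≈ 9449/9.15366 ≈ 1032.26. Relative error (π(x) − x/ln(x)) / π(x) ≈ 11.77%; the approximation is known to undercount slightly (Li(x) is a better estimate).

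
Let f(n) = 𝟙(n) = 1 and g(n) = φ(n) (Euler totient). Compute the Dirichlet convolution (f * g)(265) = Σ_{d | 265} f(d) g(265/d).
(𝟙 * φ)(265) = 265

Divisors of 265: [1, 5, 53, 265]. For each d | 265:
  d = 1: 𝟙(1) · φ(265/1) = 1 · 208 = 208
  d = 5: 𝟙(5) · φ(265/5) = 1 · 52 = 52
  d = 53: 𝟙(53) · φ(265/53) = 1 · 4 = 4
  d = 265: 𝟙(265) · φ(265/265) = 1 · 1 = 1
Summing: (𝟙 * φ)(265) = 208 + 52 + 4 + 1 = 265.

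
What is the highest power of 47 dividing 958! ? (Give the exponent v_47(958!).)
v_47(958!) = 20

Legendre's formula: v_p(n!) = Σ_{k ≥ 1} ⌊n / p^k⌋. For p = 47, n = 958, the terms are:
  ⌊958/47^1⌋ = ⌊958/47⌋ = 20
(the next term ⌊958/47^2⌋ = 0, terminating the sum). Summing: v_47(958!) = 20 = 20.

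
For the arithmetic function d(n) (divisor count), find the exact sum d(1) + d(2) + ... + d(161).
Σ_{n ≤ 161} d(n) = 846

Compute d(n) for each 1 ≤ n ≤ 161: d(1) = 1, d(2) = 2, d(3) = 2, d(4) = 3, d(5) = 2, d(6) = 4, d(7) = 2, d(8) = 4, d(9) = 3, d(10) = 4, d(11) = 2, d(12) = 6, d(13) = 2, d(14) = 4, d(15) = 4, d(16) = 5, d(17) = 2, d(18) = 6, d(19) = 2, d(20) = 6, d(21) = 4, d(22) = 4, d(23) = 2, d(24) = 8, d(25) = 3, d(26) = 4, d(27) = 4, d(28) = 6, d(29) = 2, d(30) = 8, d(31) = 2, d(32) = 6, d(33) = 4, d(34) = 4, d(35) = 4, d(36) = 9, d(37) = 2, d(38) = 4, d(39) = 4, d(40) = 8, d(41) = 2, d(42) = 8, d(43) = 2, d(44) = 6, d(45) = 6, d(46) = 4, d(47) = 2, d(48) = 10, d(49) = 3, d(50) = 6, d(51) = 4, d(52) = 6, d(53) = 2, d(54) = 8, d(55) = 4, d(56) = 8, d(57) = 4, d(58) = 4, d(59) = 2, d(60) = 12, d(61) = 2, d(62) = 4, d(63) = 6, d(64) = 7, d(65) = 4, d(66) = 8, d(67) = 2, d(68) = 6, d(69) = 4, d(70) = 8, d(71) = 2, d(72) = 12, d(73) = 2, d(74) = 4, d(75) = 6, d(76) = 6, d(77) = 4, d(78) = 8, d(79) = 2, d(80) = 10, d(81) = 5, d(82) = 4, d(83) = 2, d(84) = 12, d(85) = 4, d(86) = 4, d(87) = 4, d(88) = 8, d(89) = 2, d(90) = 12, d(91) = 4, d(92) = 6, d(93) = 4, d(94) = 4, d(95) = 4, d(96) = 12, d(97) = 2, d(98) = 6, d(99) = 6, d(100) = 9, d(101) = 2, d(102) = 8, d(103) = 2, d(104) = 8, d(105) = 8, d(106) = 4, d(107) = 2, d(108) = 12, d(109) = 2, d(110) = 8, d(111) = 4, d(112) = 10, d(113) = 2, d(114) = 8, d(115) = 4, d(116) = 6, d(117) = 6, d(118) = 4, d(119) = 4, d(120) = 16, d(121) = 3, d(122) = 4, d(123) = 4, d(124) = 6, d(125) = 4, d(126) = 12, d(127) = 2, d(128) = 8, d(129) = 4, d(130) = 8, d(131) = 2, d(132) = 12, d(133) = 4, d(134) = 4, d(135) = 8, d(136) = 8, d(137) = 2, d(138) = 8, d(139) = 2, d(140) = 12, d(141) = 4, d(142) = 4, d(143) = 4, d(144) = 15, d(145) = 4, d(146) = 4, d(147) = 6, d(148) = 6, d(149) = 2, d(150) = 12, d(151) = 2, d(152) = 8, d(153) = 6, d(154) = 8, d(155) = 4, d(156) = 12, d(157) = 2, d(158) = 4, d(159) = 4, d(160) = 12, d(161) = 4. Summing all 161 values: 846. (Dirichlet's divisor formula: Σ_{n ≤ x} d(n) = x ln(x) + (2γ − 1) x + O(√x). For x = 161, the asymptotic estimate is ≈ 842.97.)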